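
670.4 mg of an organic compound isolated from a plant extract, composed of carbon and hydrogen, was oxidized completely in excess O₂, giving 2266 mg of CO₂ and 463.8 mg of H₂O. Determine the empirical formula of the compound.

mol C = 2.266 g CO₂ ÷ 44.009 g/mol = 0.051489 mol
mol H = 2 × 0.4638 g H₂O ÷ 18.015 g/mol = 0.051490 mol
Divide by the smallest (0.051489 mol): C 1.000, H 1.000

CH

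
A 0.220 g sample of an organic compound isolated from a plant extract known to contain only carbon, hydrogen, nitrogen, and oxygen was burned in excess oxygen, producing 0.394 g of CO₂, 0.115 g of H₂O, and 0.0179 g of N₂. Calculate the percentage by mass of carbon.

48.9%

mol C = 0.394 g CO₂ ÷ 44.009 g/mol = 0.008953 mol
mol H = 2 × 0.115 g H₂O ÷ 18.015 g/mol = 0.01277 mol
mol N = 2 × 0.0179 g N₂ ÷ 28.014 g/mol = 0.001278 mol
mass O = 0.220 − (0.1075 + 0.01287 + 0.01790) = 0.08170 g → mol O = 0.08170 ÷ 15.999 = 0.005107 mol
mass % C = 0.1075 g ÷ 0.220 g × 100%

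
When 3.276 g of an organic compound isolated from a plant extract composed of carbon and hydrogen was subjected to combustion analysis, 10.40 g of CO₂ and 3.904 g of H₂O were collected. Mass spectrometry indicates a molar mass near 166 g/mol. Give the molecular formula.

mol C = 10.40 g CO₂ ÷ 44.009 g/mol = 0.23632 mol
mol H = 2 × 3.904 g H₂O ÷ 18.015 g/mol = 0.43342 mol
Divide by the smallest (0.23632 mol): C 1.000, H 1.834
Multiplying each by 6 gives whole numbers: C 6.00, H 11.00
Empirical formula: C6H11
Empirical-formula mass = 83.15 g/mol; 166 ÷ 83.15 ≈ 2, so the molecular formula is C12H22.

C12H22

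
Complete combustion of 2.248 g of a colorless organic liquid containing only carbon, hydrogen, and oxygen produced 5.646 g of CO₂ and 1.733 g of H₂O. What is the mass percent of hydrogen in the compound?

8.63%

mol C = 5.646 g CO₂ ÷ 44.009 g/mol = 0.12829 mol
mol H = 2 × 1.733 g H₂O ÷ 18.015 g/mol = 0.19240 mol
mass O = 2.248 − (1.5409 + 0.19393) = 0.51315 g → mol O = 0.51315 ÷ 15.999 = 0.032074 mol
mass % H = 0.19393 g ÷ 2.248 g × 100%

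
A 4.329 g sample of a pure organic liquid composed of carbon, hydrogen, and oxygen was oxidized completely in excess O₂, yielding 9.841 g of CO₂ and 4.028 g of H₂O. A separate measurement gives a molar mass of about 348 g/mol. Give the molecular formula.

C18H36O6

mol C = 9.841 g CO₂ ÷ 44.009 g/mol = 0.22361 mol
mol H = 2 × 4.028 g H₂O ÷ 18.015 g/mol = 0.44718 mol
mass O = 4.329 − (2.6858 + 0.45076) = 1.1924 g → mol O = 1.1924 ÷ 15.999 = 0.074531 mol
Divide by the smallest (0.074531 mol): C 3.000, H 6.000, O 1.000
Empirical formula: C3H6O
Empirical-formula mass = 58.08 g/mol; 348 ÷ 58.08 ≈ 6, so the molecular formula is C18H36O6.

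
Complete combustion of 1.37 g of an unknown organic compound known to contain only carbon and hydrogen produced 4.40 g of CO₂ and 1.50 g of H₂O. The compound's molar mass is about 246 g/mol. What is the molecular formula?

mol C = 4.40 g CO₂ ÷ 44.009 g/mol = 0.09998 mol
mol H = 2 × 1.50 g H₂O ÷ 18.015 g/mol = 0.1665 mol
Divide by the smallest (0.09998 mol): C 1.000, H 1.666
Multiplying each by 3 gives whole numbers: C 3.00, H 5.00
Empirical formula: C3H5
Empirical-formula mass = 41.07 g/mol; 246 ÷ 41.07 ≈ 6, so the molecular formula is C18H30.

C18H30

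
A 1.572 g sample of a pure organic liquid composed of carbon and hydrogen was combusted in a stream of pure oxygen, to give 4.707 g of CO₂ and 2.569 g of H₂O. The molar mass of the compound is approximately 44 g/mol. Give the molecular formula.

C3H8

mol C = 4.707 g CO₂ ÷ 44.009 g/mol = 0.10696 mol
mol H = 2 × 2.569 g H₂O ÷ 18.015 g/mol = 0.28521 mol
Divide by the smallest (0.10696 mol): C 1.000, H 2.667
Multiplying each by 3 gives whole numbers: C 3.00, H 8.00
Empirical formula: C3H8
Empirical-formula mass = 44.10 g/mol; 44 ÷ 44.10 ≈ 1, so the molecular formula is C3H8.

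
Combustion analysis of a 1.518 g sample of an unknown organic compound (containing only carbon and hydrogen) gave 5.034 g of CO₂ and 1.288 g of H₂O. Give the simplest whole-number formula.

C4H5

mol C = 5.034 g CO₂ ÷ 44.009 g/mol = 0.11439 mol
mol H = 2 × 1.288 g H₂O ÷ 18.015 g/mol = 0.14299 mol
Divide by the smallest (0.11439 mol): C 1.000, H 1.250
Multiplying each by 4 gives whole numbers: C 4.00, H 5.00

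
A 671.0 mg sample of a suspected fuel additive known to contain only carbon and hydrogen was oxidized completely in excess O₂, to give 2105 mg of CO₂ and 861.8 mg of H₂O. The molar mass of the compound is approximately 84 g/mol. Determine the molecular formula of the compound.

mol C = 2.105 g CO₂ ÷ 44.009 g/mol = 0.047831 mol
mol H = 2 × 0.8618 g H₂O ÷ 18.015 g/mol = 0.095676 mol
Divide by the smallest (0.047831 mol): C 1.000, H 2.000
Empirical formula: CH2
Empirical-formula mass = 14.03 g/mol; 84 ÷ 14.03 ≈ 6, so the molecular formula is C6H12.

C6H12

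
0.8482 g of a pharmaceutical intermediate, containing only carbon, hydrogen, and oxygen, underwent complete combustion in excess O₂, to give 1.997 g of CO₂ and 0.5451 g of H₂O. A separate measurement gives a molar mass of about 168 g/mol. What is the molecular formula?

mol C = 1.997 g CO₂ ÷ 44.009 g/mol = 0.045377 mol
mol H = 2 × 0.5451 g H₂O ÷ 18.015 g/mol = 0.060516 mol
mass O = 0.8482 − (0.54502 + 0.061000) = 0.24218 g → mol O = 0.24218 ÷ 15.999 = 0.015137 mol
Divide by the smallest (0.015137 mol): C 2.998, H 3.998, O 1.000
Empirical formula: C3H4O
Empirical-formula mass = 56.06 g/mol; 168 ÷ 56.06 ≈ 3, so the molecular formula is C9H12O3.

C9H12O3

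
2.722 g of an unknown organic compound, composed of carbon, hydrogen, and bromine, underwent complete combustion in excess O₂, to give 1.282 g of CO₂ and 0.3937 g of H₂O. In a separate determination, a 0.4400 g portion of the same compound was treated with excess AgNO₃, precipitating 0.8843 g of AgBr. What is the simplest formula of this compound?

mol C = 1.282 g CO₂ ÷ 44.009 g/mol = 0.029130 mol
mol H = 2 × 0.3937 g H₂O ÷ 18.015 g/mol = 0.043708 mol
From the AgBr data: mol Br per gram of compound = (0.8843 ÷ 187.772) ÷ 0.4400 = 0.010703 mol/g, so in the 2.722 g combustion sample mol Br = 0.029134 mol
Divide by the smallest (0.029130 mol): C 1.000, H 1.500, Br 1.000
Multiplying each by 2 gives whole numbers: C 2.00, H 3.00, Br 2.00

C2H3Br2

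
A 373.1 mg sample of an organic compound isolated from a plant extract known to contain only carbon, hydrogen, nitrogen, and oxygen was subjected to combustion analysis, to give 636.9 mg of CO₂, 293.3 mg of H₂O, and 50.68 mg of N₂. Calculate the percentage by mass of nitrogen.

13.58%

mol C = 0.6369 g CO₂ ÷ 44.009 g/mol = 0.014472 mol
mol H = 2 × 0.2933 g H₂O ÷ 18.015 g/mol = 0.032562 mol
mol N = 2 × 0.05068 g N₂ ÷ 28.014 g/mol = 0.0036182 mol
mass O = 0.3731 − (0.17382 + 0.032822 + 0.050680) = 0.11577 g → mol O = 0.11577 ÷ 15.999 = 0.0072363 mol
mass % N = 0.050680 g ÷ 0.3731 g × 100%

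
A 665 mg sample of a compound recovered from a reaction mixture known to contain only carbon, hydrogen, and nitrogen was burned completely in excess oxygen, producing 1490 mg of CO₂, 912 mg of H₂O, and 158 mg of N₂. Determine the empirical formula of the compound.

C3H9N

mol C = 1.49 g CO₂ ÷ 44.009 g/mol = 0.03386 mol
mol H = 2 × 0.912 g H₂O ÷ 18.015 g/mol = 0.1012 mol
mol N = 2 × 0.158 g N₂ ÷ 28.014 g/mol = 0.01128 mol
Divide by the smallest (0.01128 mol): C 3.001, H 8.976, N 1.000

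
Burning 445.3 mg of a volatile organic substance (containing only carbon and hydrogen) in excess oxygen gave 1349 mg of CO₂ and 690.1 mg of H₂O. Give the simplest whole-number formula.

C2H5

mol C = 1.349 g CO₂ ÷ 44.009 g/mol = 0.030653 mol
mol H = 2 × 0.6901 g H₂O ÷ 18.015 g/mol = 0.076614 mol
Divide by the smallest (0.030653 mol): C 1.000, H 2.499
Multiplying each by 2 gives whole numbers: C 2.00, H 5.00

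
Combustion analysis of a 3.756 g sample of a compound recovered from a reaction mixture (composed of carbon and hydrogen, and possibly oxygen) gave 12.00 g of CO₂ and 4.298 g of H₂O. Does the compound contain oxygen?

no

mol C = 12.00 g CO₂ ÷ 44.009 g/mol = 0.27267 mol
mol H = 2 × 4.298 g H₂O ÷ 18.015 g/mol = 0.47716 mol
C and H together account for 3.7560 g — essentially the entire 3.756 g sample — so the compound contains no oxygen.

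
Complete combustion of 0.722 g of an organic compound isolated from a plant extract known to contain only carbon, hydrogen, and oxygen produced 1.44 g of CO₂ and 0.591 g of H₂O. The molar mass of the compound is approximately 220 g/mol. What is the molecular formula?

mol C = 1.44 g CO₂ ÷ 44.009 g/mol = 0.03272 mol
mol H = 2 × 0.591 g H₂O ÷ 18.015 g/mol = 0.06561 mol
mass O = 0.722 − (0.3930 + 0.06614) = 0.2629 g → mol O = 0.2629 ÷ 15.999 = 0.01643 mol
Divide by the smallest (0.01643 mol): C 1.992, H 3.994, O 1.000
Empirical formula: C2H4O
Empirical-formula mass = 44.05 g/mol; 220 ÷ 44.05 ≈ 5, so the molecular formula is C10H20O5.

C10H20O5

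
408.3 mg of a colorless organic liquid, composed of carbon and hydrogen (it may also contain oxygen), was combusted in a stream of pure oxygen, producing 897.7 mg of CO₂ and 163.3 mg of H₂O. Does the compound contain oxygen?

mol C = 0.8977 g CO₂ ÷ 44.009 g/mol = 0.020398 mol
mol H = 2 × 0.1633 g H₂O ÷ 18.015 g/mol = 0.018129 mol
C and H account for only 0.26328 g of the 0.4083 g sample; the remaining 0.14502 g must be oxygen.

yes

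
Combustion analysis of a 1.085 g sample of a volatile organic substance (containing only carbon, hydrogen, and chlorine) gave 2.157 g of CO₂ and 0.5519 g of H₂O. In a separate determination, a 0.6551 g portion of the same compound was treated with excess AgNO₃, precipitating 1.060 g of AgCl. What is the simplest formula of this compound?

mol C = 2.157 g CO₂ ÷ 44.009 g/mol = 0.049013 mol
mol H = 2 × 0.5519 g H₂O ÷ 18.015 g/mol = 0.061271 mol
From the AgCl data: mol Cl per gram of compound = (1.060 ÷ 143.318) ÷ 0.6551 = 0.011290 mol/g, so in the 1.085 g combustion sample mol Cl = 0.012250 mol
Divide by the smallest (0.012250 mol): C 4.001, H 5.002, Cl 1.000

C4H5Cl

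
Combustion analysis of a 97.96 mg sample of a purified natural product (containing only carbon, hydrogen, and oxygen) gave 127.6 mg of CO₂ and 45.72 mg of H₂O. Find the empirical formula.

C4H7O5

mol C = 0.1276 g CO₂ ÷ 44.009 g/mol = 0.0028994 mol
mol H = 2 × 0.04572 g H₂O ÷ 18.015 g/mol = 0.0050758 mol
mass O = 0.09796 − (0.034825 + 0.0051164) = 0.058019 g → mol O = 0.058019 ÷ 15.999 = 0.0036264 mol
Divide by the smallest (0.0028994 mol): C 1.000, H 1.751, O 1.251
Multiplying each by 4 gives whole numbers: C 4.00, H 7.00, O 5.00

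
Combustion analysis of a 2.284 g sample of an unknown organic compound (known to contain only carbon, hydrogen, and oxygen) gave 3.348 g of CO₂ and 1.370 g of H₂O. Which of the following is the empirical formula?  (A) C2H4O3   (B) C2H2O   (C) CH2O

(C) CH2O

mol C = 3.348 g CO₂ ÷ 44.009 g/mol = 0.076075 mol
mol H = 2 × 1.370 g H₂O ÷ 18.015 g/mol = 0.15210 mol
mass O = 2.284 − (0.91374 + 0.15331) = 1.2169 g → mol O = 1.2169 ÷ 15.999 = 0.076064 mol
Divide by the smallest (0.076064 mol): C 1.000, H 2.000, O 1.000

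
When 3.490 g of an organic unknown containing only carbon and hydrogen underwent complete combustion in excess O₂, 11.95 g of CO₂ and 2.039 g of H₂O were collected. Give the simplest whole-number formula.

mol C = 11.95 g CO₂ ÷ 44.009 g/mol = 0.27154 mol
mol H = 2 × 2.039 g H₂O ÷ 18.015 g/mol = 0.22637 mol
Divide by the smallest (0.22637 mol): C 1.200, H 1.000
Multiplying each by 5 gives whole numbers: C 6.00, H 5.00

C6H5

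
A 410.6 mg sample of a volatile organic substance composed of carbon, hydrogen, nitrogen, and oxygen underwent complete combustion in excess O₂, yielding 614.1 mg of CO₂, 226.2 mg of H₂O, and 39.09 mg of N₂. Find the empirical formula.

C5H9NO4

mol C = 0.6141 g CO₂ ÷ 44.009 g/mol = 0.013954 mol
mol H = 2 × 0.2262 g H₂O ÷ 18.015 g/mol = 0.025112 mol
mol N = 2 × 0.03909 g N₂ ÷ 28.014 g/mol = 0.0027907 mol
mass O = 0.4106 − (0.16760 + 0.025313 + 0.039090) = 0.17860 g → mol O = 0.17860 ÷ 15.999 = 0.011163 mol
Divide by the smallest (0.0027907 mol): C 5.000, H 8.998, N 1.000, O 4.000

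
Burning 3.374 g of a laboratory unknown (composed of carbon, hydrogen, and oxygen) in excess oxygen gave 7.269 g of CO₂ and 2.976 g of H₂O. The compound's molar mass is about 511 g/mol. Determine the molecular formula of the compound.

C25H50O10

mol C = 7.269 g CO₂ ÷ 44.009 g/mol = 0.16517 mol
mol H = 2 × 2.976 g H₂O ÷ 18.015 g/mol = 0.33039 mol
mass O = 3.374 − (1.9839 + 0.33303) = 1.0571 g → mol O = 1.0571 ÷ 15.999 = 0.066073 mol
Divide by the smallest (0.066073 mol): C 2.500, H 5.000, O 1.000
Multiplying each by 2 gives whole numbers: C 5.00, H 10.00, O 2.00
Empirical formula: C5H10O2
Empirical-formula mass = 102.13 g/mol; 511 ÷ 102.13 ≈ 5, so the molecular formula is C25H50O10.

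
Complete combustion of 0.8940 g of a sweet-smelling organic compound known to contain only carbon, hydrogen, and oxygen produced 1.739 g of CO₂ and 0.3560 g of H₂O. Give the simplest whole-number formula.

C5H5O3

mol C = 1.739 g CO₂ ÷ 44.009 g/mol = 0.039515 mol
mol H = 2 × 0.3560 g H₂O ÷ 18.015 g/mol = 0.039523 mol
mass O = 0.8940 − (0.47461 + 0.039839) = 0.37955 g → mol O = 0.37955 ÷ 15.999 = 0.023723 mol
Divide by the smallest (0.023723 mol): C 1.666, H 1.666, O 1.000
Multiplying each by 3 gives whole numbers: C 5.00, H 5.00, O 3.00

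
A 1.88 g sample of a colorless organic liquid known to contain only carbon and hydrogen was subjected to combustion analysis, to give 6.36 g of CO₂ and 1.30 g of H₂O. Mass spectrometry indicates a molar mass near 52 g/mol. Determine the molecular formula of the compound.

C4H4

mol C = 6.36 g CO₂ ÷ 44.009 g/mol = 0.1445 mol
mol H = 2 × 1.30 g H₂O ÷ 18.015 g/mol = 0.1443 mol
Divide by the smallest (0.1443 mol): C 1.001, H 1.000
Empirical formula: CH
Empirical-formula mass = 13.02 g/mol; 52 ÷ 13.02 ≈ 4, so the molecular formula is C4H4.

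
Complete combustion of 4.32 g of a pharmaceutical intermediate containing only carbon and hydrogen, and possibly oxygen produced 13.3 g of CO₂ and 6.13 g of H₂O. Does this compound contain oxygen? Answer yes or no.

mol C = 13.3 g CO₂ ÷ 44.009 g/mol = 0.3022 mol
mol H = 2 × 6.13 g H₂O ÷ 18.015 g/mol = 0.6805 mol
C and H together account for 4.316 g — essentially the entire 4.32 g sample — so the compound contains no oxygen.

no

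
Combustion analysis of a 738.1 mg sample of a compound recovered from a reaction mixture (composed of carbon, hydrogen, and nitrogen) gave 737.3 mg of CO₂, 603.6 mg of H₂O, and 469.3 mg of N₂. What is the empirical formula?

CH4N2

mol C = 0.7373 g CO₂ ÷ 44.009 g/mol = 0.016753 mol
mol H = 2 × 0.6036 g H₂O ÷ 18.015 g/mol = 0.067011 mol
mol N = 2 × 0.4693 g N₂ ÷ 28.014 g/mol = 0.033505 mol
Divide by the smallest (0.016753 mol): C 1.000, H 4.000, N 2.000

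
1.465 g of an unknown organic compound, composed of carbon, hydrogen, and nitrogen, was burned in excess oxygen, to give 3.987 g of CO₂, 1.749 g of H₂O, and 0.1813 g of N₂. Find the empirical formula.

mol C = 3.987 g CO₂ ÷ 44.009 g/mol = 0.090595 mol
mol H = 2 × 1.749 g H₂O ÷ 18.015 g/mol = 0.19417 mol
mol N = 2 × 0.1813 g N₂ ÷ 28.014 g/mol = 0.012944 mol
Divide by the smallest (0.012944 mol): C 6.999, H 15.001, N 1.000

C7H15N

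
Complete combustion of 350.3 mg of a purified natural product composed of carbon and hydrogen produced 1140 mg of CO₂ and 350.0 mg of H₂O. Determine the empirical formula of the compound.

C2H3

mol C = 1.140 g CO₂ ÷ 44.009 g/mol = 0.025904 mol
mol H = 2 × 0.3500 g H₂O ÷ 18.015 g/mol = 0.038857 mol
Divide by the smallest (0.025904 mol): C 1.000, H 1.500
Multiplying each by 2 gives whole numbers: C 2.00, H 3.00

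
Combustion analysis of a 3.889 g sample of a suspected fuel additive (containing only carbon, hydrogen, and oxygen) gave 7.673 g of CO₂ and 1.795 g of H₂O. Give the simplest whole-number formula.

mol C = 7.673 g CO₂ ÷ 44.009 g/mol = 0.17435 mol
mol H = 2 × 1.795 g H₂O ÷ 18.015 g/mol = 0.19928 mol
mass O = 3.889 − (2.0941 + 0.20087) = 1.5940 g → mol O = 1.5940 ÷ 15.999 = 0.099631 mol
Divide by the smallest (0.099631 mol): C 1.750, H 2.000, O 1.000
Multiplying each by 4 gives whole numbers: C 7.00, H 8.00, O 4.00

C7H8O4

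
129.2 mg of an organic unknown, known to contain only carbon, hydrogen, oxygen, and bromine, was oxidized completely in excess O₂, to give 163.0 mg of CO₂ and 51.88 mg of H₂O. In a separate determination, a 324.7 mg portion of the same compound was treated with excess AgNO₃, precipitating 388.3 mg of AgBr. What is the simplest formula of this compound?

mol C = 0.1630 g CO₂ ÷ 44.009 g/mol = 0.0037038 mol
mol H = 2 × 0.05188 g H₂O ÷ 18.015 g/mol = 0.0057596 mol
From the AgBr data: mol Br per gram of compound = (0.3883 ÷ 187.772) ÷ 0.3247 = 0.0063688 mol/g, so in the 0.1292 g combustion sample mol Br = 0.00082284 mol
mass O = 0.1292 − (0.044486 + 0.0058057 + 0.065748) = 0.013160 g → mol O = 0.013160 ÷ 15.999 = 0.00082253 mol
Divide by the smallest (0.00082253 mol): C 4.503, H 7.002, Br 1.000, O 1.000
Multiplying each by 2 gives whole numbers: C 9.01, H 14.00, Br 2.00, O 2.00

C9H14Br2O2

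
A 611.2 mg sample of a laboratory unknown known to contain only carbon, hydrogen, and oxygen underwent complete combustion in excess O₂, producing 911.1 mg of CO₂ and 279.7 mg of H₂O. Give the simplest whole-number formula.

C2H3O2

mol C = 0.9111 g CO₂ ÷ 44.009 g/mol = 0.020703 mol
mol H = 2 × 0.2797 g H₂O ÷ 18.015 g/mol = 0.031052 mol
mass O = 0.6112 − (0.24866 + 0.031300) = 0.33124 g → mol O = 0.33124 ÷ 15.999 = 0.020704 mol
Divide by the smallest (0.020703 mol): C 1.000, H 1.500, O 1.000
Multiplying each by 2 gives whole numbers: C 2.00, H 3.00, O 2.00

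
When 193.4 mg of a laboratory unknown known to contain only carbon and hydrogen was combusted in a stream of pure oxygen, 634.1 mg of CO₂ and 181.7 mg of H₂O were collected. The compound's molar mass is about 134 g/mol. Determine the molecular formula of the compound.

C10H14

mol C = 0.6341 g CO₂ ÷ 44.009 g/mol = 0.014408 mol
mol H = 2 × 0.1817 g H₂O ÷ 18.015 g/mol = 0.020172 mol
Divide by the smallest (0.014408 mol): C 1.000, H 1.400
Multiplying each by 5 gives whole numbers: C 5.00, H 7.00
Empirical formula: C5H7
Empirical-formula mass = 67.11 g/mol; 134 ÷ 67.11 ≈ 2, so the molecular formula is C10H14.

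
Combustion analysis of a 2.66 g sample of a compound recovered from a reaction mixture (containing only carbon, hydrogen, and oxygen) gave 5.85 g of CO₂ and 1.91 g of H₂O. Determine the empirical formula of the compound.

mol C = 5.85 g CO₂ ÷ 44.009 g/mol = 0.1329 mol
mol H = 2 × 1.91 g H₂O ÷ 18.015 g/mol = 0.2120 mol
mass O = 2.66 − (1.597 + 0.2137) = 0.8497 g → mol O = 0.8497 ÷ 15.999 = 0.05311 mol
Divide by the smallest (0.05311 mol): C 2.503, H 3.993, O 1.000
Multiplying each by 2 gives whole numbers: C 5.01, H 7.99, O 2.00

C5H8O2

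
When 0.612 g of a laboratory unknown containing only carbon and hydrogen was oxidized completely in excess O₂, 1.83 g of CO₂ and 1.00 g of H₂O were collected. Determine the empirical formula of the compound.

mol C = 1.83 g CO₂ ÷ 44.009 g/mol = 0.04158 mol
mol H = 2 × 1.00 g H₂O ÷ 18.015 g/mol = 0.1110 mol
Divide by the smallest (0.04158 mol): C 1.000, H 2.670
Multiplying each by 3 gives whole numbers: C 3.00, H 8.01

C3H8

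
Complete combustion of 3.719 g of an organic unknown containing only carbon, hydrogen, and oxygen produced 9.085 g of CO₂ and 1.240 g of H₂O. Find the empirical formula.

mol C = 9.085 g CO₂ ÷ 44.009 g/mol = 0.20644 mol
mol H = 2 × 1.240 g H₂O ÷ 18.015 g/mol = 0.13766 mol
mass O = 3.719 − (2.4795 + 0.13876) = 1.1007 g → mol O = 1.1007 ÷ 15.999 = 0.068801 mol
Divide by the smallest (0.068801 mol): C 3.000, H 2.001, O 1.000

C3H2O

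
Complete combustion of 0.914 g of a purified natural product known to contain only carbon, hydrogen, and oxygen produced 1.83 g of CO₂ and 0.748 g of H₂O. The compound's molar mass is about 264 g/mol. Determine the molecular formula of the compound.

mol C = 1.83 g CO₂ ÷ 44.009 g/mol = 0.04158 mol
mol H = 2 × 0.748 g H₂O ÷ 18.015 g/mol = 0.08304 mol
mass O = 0.914 − (0.4994 + 0.08371) = 0.3308 g → mol O = 0.3308 ÷ 15.999 = 0.02068 mol
Divide by the smallest (0.02068 mol): C 2.011, H 4.016, O 1.000
Empirical formula: C2H4O
Empirical-formula mass = 44.05 g/mol; 264 ÷ 44.05 ≈ 6, so the molecular formula is C12H24O6.

C12H24O6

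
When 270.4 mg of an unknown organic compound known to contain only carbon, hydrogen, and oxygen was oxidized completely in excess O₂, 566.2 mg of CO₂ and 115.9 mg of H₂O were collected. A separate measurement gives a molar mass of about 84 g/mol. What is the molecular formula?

C4H4O2

mol C = 0.5662 g CO₂ ÷ 44.009 g/mol = 0.012866 mol
mol H = 2 × 0.1159 g H₂O ÷ 18.015 g/mol = 0.012867 mol
mass O = 0.2704 − (0.15453 + 0.012970) = 0.10290 g → mol O = 0.10290 ÷ 15.999 = 0.0064318 mol
Divide by the smallest (0.0064318 mol): C 2.000, H 2.001, O 1.000
Empirical formula: C2H2O
Empirical-formula mass = 42.04 g/mol; 84 ÷ 42.04 ≈ 2, so the molecular formula is C4H4O2.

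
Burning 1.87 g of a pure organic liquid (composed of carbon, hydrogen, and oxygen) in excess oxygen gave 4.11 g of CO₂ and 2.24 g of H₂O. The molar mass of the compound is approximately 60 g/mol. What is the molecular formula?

C3H8O

mol C = 4.11 g CO₂ ÷ 44.009 g/mol = 0.09339 mol
mol H = 2 × 2.24 g H₂O ÷ 18.015 g/mol = 0.2487 mol
mass O = 1.87 − (1.122 + 0.2507) = 0.4976 g → mol O = 0.4976 ÷ 15.999 = 0.03110 mol
Divide by the smallest (0.03110 mol): C 3.003, H 7.995, O 1.000
Empirical formula: C3H8O
Empirical-formula mass = 60.10 g/mol; 60 ÷ 60.10 ≈ 1, so the molecular formula is C3H8O.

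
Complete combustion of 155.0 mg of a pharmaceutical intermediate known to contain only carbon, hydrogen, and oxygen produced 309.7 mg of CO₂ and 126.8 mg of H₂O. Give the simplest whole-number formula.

mol C = 0.3097 g CO₂ ÷ 44.009 g/mol = 0.0070372 mol
mol H = 2 × 0.1268 g H₂O ÷ 18.015 g/mol = 0.014077 mol
mass O = 0.1550 − (0.084524 + 0.014190) = 0.056286 g → mol O = 0.056286 ÷ 15.999 = 0.0035181 mol
Divide by the smallest (0.0035181 mol): C 2.000, H 4.001, O 1.000

C2H4O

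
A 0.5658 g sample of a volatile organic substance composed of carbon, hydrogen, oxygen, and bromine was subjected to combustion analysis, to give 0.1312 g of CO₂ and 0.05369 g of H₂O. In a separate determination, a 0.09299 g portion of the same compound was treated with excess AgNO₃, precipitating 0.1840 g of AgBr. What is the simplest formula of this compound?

mol C = 0.1312 g CO₂ ÷ 44.009 g/mol = 0.0029812 mol
mol H = 2 × 0.05369 g H₂O ÷ 18.015 g/mol = 0.0059606 mol
From the AgBr data: mol Br per gram of compound = (0.1840 ÷ 187.772) ÷ 0.09299 = 0.010538 mol/g, so in the 0.5658 g combustion sample mol Br = 0.0059623 mol
mass O = 0.5658 − (0.035807 + 0.0060083 + 0.47641) = 0.047573 g → mol O = 0.047573 ÷ 15.999 = 0.0029735 mol
Divide by the smallest (0.0029735 mol): C 1.003, H 2.005, Br 2.005, O 1.000

CH2Br2O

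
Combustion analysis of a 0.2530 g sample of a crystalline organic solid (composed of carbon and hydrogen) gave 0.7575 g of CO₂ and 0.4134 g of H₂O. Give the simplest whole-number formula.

C3H8

mol C = 0.7575 g CO₂ ÷ 44.009 g/mol = 0.017212 mol
mol H = 2 × 0.4134 g H₂O ÷ 18.015 g/mol = 0.045895 mol
Divide by the smallest (0.017212 mol): C 1.000, H 2.666
Multiplying each by 3 gives whole numbers: C 3.00, H 8.00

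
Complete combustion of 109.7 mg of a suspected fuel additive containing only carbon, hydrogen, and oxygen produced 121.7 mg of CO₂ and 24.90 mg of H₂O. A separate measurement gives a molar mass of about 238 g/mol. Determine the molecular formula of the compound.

C6H6O10

mol C = 0.1217 g CO₂ ÷ 44.009 g/mol = 0.0027653 mol
mol H = 2 × 0.02490 g H₂O ÷ 18.015 g/mol = 0.0027644 mol
mass O = 0.1097 − (0.033215 + 0.0027865) = 0.073699 g → mol O = 0.073699 ÷ 15.999 = 0.0046065 mol
Divide by the smallest (0.0027644 mol): C 1.000, H 1.000, O 1.666
Multiplying each by 3 gives whole numbers: C 3.00, H 3.00, O 5.00
Empirical formula: C3H3O5
Empirical-formula mass = 119.05 g/mol; 238 ÷ 119.05 ≈ 2, so the molecular formula is C6H6O10.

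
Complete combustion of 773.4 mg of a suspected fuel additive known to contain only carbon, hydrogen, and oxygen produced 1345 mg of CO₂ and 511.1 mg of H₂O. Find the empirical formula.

C7H13O5

mol C = 1.345 g CO₂ ÷ 44.009 g/mol = 0.030562 mol
mol H = 2 × 0.5111 g H₂O ÷ 18.015 g/mol = 0.056742 mol
mass O = 0.7734 − (0.36708 + 0.057196) = 0.34913 g → mol O = 0.34913 ÷ 15.999 = 0.021822 mol
Divide by the smallest (0.021822 mol): C 1.401, H 2.600, O 1.000
Multiplying each by 5 gives whole numbers: C 7.00, H 13.00, O 5.00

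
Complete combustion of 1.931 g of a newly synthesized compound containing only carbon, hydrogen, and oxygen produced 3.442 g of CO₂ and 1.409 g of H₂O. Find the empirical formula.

mol C = 3.442 g CO₂ ÷ 44.009 g/mol = 0.078211 mol
mol H = 2 × 1.409 g H₂O ÷ 18.015 g/mol = 0.15643 mol
mass O = 1.931 − (0.93940 + 0.15768) = 0.83393 g → mol O = 0.83393 ÷ 15.999 = 0.052124 mol
Divide by the smallest (0.052124 mol): C 1.500, H 3.001, O 1.000
Multiplying each by 2 gives whole numbers: C 3.00, H 6.00, O 2.00

C3H6O2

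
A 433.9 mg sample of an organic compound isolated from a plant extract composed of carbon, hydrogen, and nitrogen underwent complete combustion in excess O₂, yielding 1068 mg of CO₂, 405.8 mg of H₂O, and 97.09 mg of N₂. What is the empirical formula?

mol C = 1.068 g CO₂ ÷ 44.009 g/mol = 0.024268 mol
mol H = 2 × 0.4058 g H₂O ÷ 18.015 g/mol = 0.045051 mol
mol N = 2 × 0.09709 g N₂ ÷ 28.014 g/mol = 0.0069315 mol
Divide by the smallest (0.0069315 mol): C 3.501, H 6.499, N 1.000
Multiplying each by 2 gives whole numbers: C 7.00, H 13.00, N 2.00

C7H13N2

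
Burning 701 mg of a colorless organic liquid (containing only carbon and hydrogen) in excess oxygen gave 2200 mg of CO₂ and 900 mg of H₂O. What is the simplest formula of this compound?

mol C = 2.20 g CO₂ ÷ 44.009 g/mol = 0.04999 mol
mol H = 2 × 0.900 g H₂O ÷ 18.015 g/mol = 0.09992 mol
Divide by the smallest (0.04999 mol): C 1.000, H 1.999

CH2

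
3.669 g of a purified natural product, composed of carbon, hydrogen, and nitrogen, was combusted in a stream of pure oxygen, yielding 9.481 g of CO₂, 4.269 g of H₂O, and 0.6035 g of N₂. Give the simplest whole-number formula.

mol C = 9.481 g CO₂ ÷ 44.009 g/mol = 0.21543 mol
mol H = 2 × 4.269 g H₂O ÷ 18.015 g/mol = 0.47394 mol
mol N = 2 × 0.6035 g N₂ ÷ 28.014 g/mol = 0.043086 mol
Divide by the smallest (0.043086 mol): C 5.000, H 11.000, N 1.000

C5H11N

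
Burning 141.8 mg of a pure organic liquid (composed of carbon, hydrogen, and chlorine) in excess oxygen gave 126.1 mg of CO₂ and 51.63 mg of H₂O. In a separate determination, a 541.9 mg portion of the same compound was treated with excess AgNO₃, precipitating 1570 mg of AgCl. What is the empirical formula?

mol C = 0.1261 g CO₂ ÷ 44.009 g/mol = 0.0028653 mol
mol H = 2 × 0.05163 g H₂O ÷ 18.015 g/mol = 0.0057319 mol
From the AgCl data: mol Cl per gram of compound = (1.570 ÷ 143.318) ÷ 0.5419 = 0.020215 mol/g, so in the 0.1418 g combustion sample mol Cl = 0.0028665 mol
Divide by the smallest (0.0028653 mol): C 1.000, H 2.000, Cl 1.000

CH2Cl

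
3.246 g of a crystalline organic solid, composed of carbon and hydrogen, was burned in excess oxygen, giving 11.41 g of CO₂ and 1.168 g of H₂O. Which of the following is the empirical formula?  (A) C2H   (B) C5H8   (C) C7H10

mol C = 11.41 g CO₂ ÷ 44.009 g/mol = 0.25927 mol
mol H = 2 × 1.168 g H₂O ÷ 18.015 g/mol = 0.12967 mol
Divide by the smallest (0.12967 mol): C 1.999, H 1.000

(A) C2H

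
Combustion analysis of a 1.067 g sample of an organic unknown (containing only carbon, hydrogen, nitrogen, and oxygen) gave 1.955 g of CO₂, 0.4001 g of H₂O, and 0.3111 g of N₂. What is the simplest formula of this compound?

C4H4N2O

mol C = 1.955 g CO₂ ÷ 44.009 g/mol = 0.044423 mol
mol H = 2 × 0.4001 g H₂O ÷ 18.015 g/mol = 0.044419 mol
mol N = 2 × 0.3111 g N₂ ÷ 28.014 g/mol = 0.022210 mol
mass O = 1.067 − (0.53356 + 0.044774 + 0.31110) = 0.17756 g → mol O = 0.17756 ÷ 15.999 = 0.011098 mol
Divide by the smallest (0.011098 mol): C 4.003, H 4.002, N 2.001, O 1.000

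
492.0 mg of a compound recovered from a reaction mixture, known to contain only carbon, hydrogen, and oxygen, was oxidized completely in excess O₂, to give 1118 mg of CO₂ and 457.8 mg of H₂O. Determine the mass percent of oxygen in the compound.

mol C = 1.118 g CO₂ ÷ 44.009 g/mol = 0.025404 mol
mol H = 2 × 0.4578 g H₂O ÷ 18.015 g/mol = 0.050824 mol
mass O = 0.4920 − (0.30513 + 0.051231) = 0.13564 g → mol O = 0.13564 ÷ 15.999 = 0.0084782 mol
mass % O = 0.13564 g ÷ 0.4920 g × 100%

27.57%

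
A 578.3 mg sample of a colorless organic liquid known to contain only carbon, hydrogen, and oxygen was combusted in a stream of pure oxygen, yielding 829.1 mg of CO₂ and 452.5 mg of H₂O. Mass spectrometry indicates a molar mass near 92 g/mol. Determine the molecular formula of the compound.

mol C = 0.8291 g CO₂ ÷ 44.009 g/mol = 0.018839 mol
mol H = 2 × 0.4525 g H₂O ÷ 18.015 g/mol = 0.050236 mol
mass O = 0.5783 − (0.22628 + 0.050638) = 0.30138 g → mol O = 0.30138 ÷ 15.999 = 0.018838 mol
Divide by the smallest (0.018838 mol): C 1.000, H 2.667, O 1.000
Multiplying each by 3 gives whole numbers: C 3.00, H 8.00, O 3.00
Empirical formula: C3H8O3
Empirical-formula mass = 92.09 g/mol; 92 ÷ 92.09 ≈ 1, so the molecular formula is C3H8O3.

C3H8O3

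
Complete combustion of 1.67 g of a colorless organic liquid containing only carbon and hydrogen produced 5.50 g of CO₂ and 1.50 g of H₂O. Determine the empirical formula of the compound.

mol C = 5.50 g CO₂ ÷ 44.009 g/mol = 0.1250 mol
mol H = 2 × 1.50 g H₂O ÷ 18.015 g/mol = 0.1665 mol
Divide by the smallest (0.1250 mol): C 1.000, H 1.332
Multiplying each by 3 gives whole numbers: C 3.00, H 4.00

C3H4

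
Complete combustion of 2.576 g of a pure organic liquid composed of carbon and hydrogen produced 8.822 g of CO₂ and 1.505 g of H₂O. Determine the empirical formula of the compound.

C6H5

mol C = 8.822 g CO₂ ÷ 44.009 g/mol = 0.20046 mol
mol H = 2 × 1.505 g H₂O ÷ 18.015 g/mol = 0.16708 mol
Divide by the smallest (0.16708 mol): C 1.200, H 1.000
Multiplying each by 5 gives whole numbers: C 6.00, H 5.00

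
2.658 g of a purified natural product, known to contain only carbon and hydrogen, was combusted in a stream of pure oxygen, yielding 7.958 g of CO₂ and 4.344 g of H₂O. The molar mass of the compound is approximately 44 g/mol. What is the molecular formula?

mol C = 7.958 g CO₂ ÷ 44.009 g/mol = 0.18083 mol
mol H = 2 × 4.344 g H₂O ÷ 18.015 g/mol = 0.48226 mol
Divide by the smallest (0.18083 mol): C 1.000, H 2.667
Multiplying each by 3 gives whole numbers: C 3.00, H 8.00
Empirical formula: C3H8
Empirical-formula mass = 44.10 g/mol; 44 ÷ 44.10 ≈ 1, so the molecular formula is C3H8.

C3H8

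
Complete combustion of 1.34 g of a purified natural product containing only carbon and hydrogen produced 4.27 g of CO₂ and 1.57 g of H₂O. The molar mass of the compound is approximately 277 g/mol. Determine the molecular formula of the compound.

C20H36

mol C = 4.27 g CO₂ ÷ 44.009 g/mol = 0.09703 mol
mol H = 2 × 1.57 g H₂O ÷ 18.015 g/mol = 0.1743 mol
Divide by the smallest (0.09703 mol): C 1.000, H 1.796
Multiplying each by 5 gives whole numbers: C 5.00, H 8.98
Empirical formula: C5H9
Empirical-formula mass = 69.13 g/mol; 277 ÷ 69.13 ≈ 4, so the molecular formula is C20H36.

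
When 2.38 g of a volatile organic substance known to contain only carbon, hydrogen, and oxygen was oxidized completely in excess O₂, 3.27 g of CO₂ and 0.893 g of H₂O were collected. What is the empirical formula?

C6H8O7

mol C = 3.27 g CO₂ ÷ 44.009 g/mol = 0.07430 mol
mol H = 2 × 0.893 g H₂O ÷ 18.015 g/mol = 0.09914 mol
mass O = 2.38 − (0.8925 + 0.09993) = 1.388 g → mol O = 1.388 ÷ 15.999 = 0.08673 mol
Divide by the smallest (0.07430 mol): C 1.000, H 1.334, O 1.167
Multiplying each by 6 gives whole numbers: C 6.00, H 8.01, O 7.00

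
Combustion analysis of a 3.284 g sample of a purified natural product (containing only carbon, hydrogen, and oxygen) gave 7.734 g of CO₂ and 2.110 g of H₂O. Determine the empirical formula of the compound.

C3H4O

mol C = 7.734 g CO₂ ÷ 44.009 g/mol = 0.17574 mol
mol H = 2 × 2.110 g H₂O ÷ 18.015 g/mol = 0.23425 mol
mass O = 3.284 − (2.1108 + 0.23612) = 0.93710 g → mol O = 0.93710 ÷ 15.999 = 0.058573 mol
Divide by the smallest (0.058573 mol): C 3.000, H 3.999, O 1.000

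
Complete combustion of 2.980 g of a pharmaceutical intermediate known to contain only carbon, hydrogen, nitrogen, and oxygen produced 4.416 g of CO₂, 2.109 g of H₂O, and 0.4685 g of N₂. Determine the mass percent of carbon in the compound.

40.44%

mol C = 4.416 g CO₂ ÷ 44.009 g/mol = 0.10034 mol
mol H = 2 × 2.109 g H₂O ÷ 18.015 g/mol = 0.23414 mol
mol N = 2 × 0.4685 g N₂ ÷ 28.014 g/mol = 0.033448 mol
mass O = 2.980 − (1.2052 + 0.23601 + 0.46850) = 1.0703 g → mol O = 1.0703 ÷ 15.999 = 0.066896 mol
mass % C = 1.2052 g ÷ 2.980 g × 100%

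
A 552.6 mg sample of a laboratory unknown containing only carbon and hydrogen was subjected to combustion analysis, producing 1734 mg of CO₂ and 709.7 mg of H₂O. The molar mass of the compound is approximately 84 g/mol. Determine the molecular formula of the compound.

mol C = 1.734 g CO₂ ÷ 44.009 g/mol = 0.039401 mol
mol H = 2 × 0.7097 g H₂O ÷ 18.015 g/mol = 0.078790 mol
Divide by the smallest (0.039401 mol): C 1.000, H 2.000
Empirical formula: CH2
Empirical-formula mass = 14.03 g/mol; 84 ÷ 14.03 ≈ 6, so the molecular formula is C6H12.

C6H12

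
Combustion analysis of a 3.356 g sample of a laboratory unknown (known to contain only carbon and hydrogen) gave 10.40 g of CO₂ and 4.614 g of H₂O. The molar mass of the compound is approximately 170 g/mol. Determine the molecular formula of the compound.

mol C = 10.40 g CO₂ ÷ 44.009 g/mol = 0.23632 mol
mol H = 2 × 4.614 g H₂O ÷ 18.015 g/mol = 0.51224 mol
Divide by the smallest (0.23632 mol): C 1.000, H 2.168
Multiplying each by 6 gives whole numbers: C 6.00, H 13.01
Empirical formula: C6H13
Empirical-formula mass = 85.17 g/mol; 170 ÷ 85.17 ≈ 2, so the molecular formula is C12H26.

C12H26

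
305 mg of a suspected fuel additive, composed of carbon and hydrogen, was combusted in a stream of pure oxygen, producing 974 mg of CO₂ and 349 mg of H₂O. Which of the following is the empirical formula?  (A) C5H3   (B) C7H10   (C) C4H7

(C) C4H7

mol C = 0.974 g CO₂ ÷ 44.009 g/mol = 0.02213 mol
mol H = 2 × 0.349 g H₂O ÷ 18.015 g/mol = 0.03875 mol
Divide by the smallest (0.02213 mol): C 1.000, H 1.751
Multiplying each by 4 gives whole numbers: C 4.00, H 7.00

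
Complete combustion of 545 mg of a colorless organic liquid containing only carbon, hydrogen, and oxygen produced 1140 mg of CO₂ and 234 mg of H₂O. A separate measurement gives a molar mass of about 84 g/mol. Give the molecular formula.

C4H4O2

mol C = 1.14 g CO₂ ÷ 44.009 g/mol = 0.02590 mol
mol H = 2 × 0.234 g H₂O ÷ 18.015 g/mol = 0.02598 mol
mass O = 0.545 − (0.3111 + 0.02619) = 0.2077 g → mol O = 0.2077 ÷ 15.999 = 0.01298 mol
Divide by the smallest (0.01298 mol): C 1.996, H 2.001, O 1.000
Empirical formula: C2H2O
Empirical-formula mass = 42.04 g/mol; 84 ÷ 42.04 ≈ 2, so the molecular formula is C4H4O2.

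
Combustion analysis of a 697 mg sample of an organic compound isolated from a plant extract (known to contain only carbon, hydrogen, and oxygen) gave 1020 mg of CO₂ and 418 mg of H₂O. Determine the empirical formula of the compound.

CH2O

mol C = 1.02 g CO₂ ÷ 44.009 g/mol = 0.02318 mol
mol H = 2 × 0.418 g H₂O ÷ 18.015 g/mol = 0.04641 mol
mass O = 0.697 − (0.2784 + 0.04678) = 0.3718 g → mol O = 0.3718 ÷ 15.999 = 0.02324 mol
Divide by the smallest (0.02318 mol): C 1.000, H 2.002, O 1.003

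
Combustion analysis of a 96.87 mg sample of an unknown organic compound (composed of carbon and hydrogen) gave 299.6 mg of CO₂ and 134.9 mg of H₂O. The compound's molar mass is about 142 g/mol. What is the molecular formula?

mol C = 0.2996 g CO₂ ÷ 44.009 g/mol = 0.0068077 mol
mol H = 2 × 0.1349 g H₂O ÷ 18.015 g/mol = 0.014976 mol
Divide by the smallest (0.0068077 mol): C 1.000, H 2.200
Multiplying each by 5 gives whole numbers: C 5.00, H 11.00
Empirical formula: C5H11
Empirical-formula mass = 71.14 g/mol; 142 ÷ 71.14 ≈ 2, so the molecular formula is C10H22.

C10H22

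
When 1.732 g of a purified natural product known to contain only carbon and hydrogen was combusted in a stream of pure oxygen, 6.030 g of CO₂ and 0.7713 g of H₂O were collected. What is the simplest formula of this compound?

C8H5

mol C = 6.030 g CO₂ ÷ 44.009 g/mol = 0.13702 mol
mol H = 2 × 0.7713 g H₂O ÷ 18.015 g/mol = 0.085629 mol
Divide by the smallest (0.085629 mol): C 1.600, H 1.000
Multiplying each by 5 gives whole numbers: C 8.00, H 5.00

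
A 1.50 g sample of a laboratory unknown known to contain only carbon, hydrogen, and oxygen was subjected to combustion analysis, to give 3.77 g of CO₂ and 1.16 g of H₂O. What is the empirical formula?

C4H6O

mol C = 3.77 g CO₂ ÷ 44.009 g/mol = 0.08566 mol
mol H = 2 × 1.16 g H₂O ÷ 18.015 g/mol = 0.1288 mol
mass O = 1.50 − (1.029 + 0.1298) = 0.3413 g → mol O = 0.3413 ÷ 15.999 = 0.02133 mol
Divide by the smallest (0.02133 mol): C 4.016, H 6.037, O 1.000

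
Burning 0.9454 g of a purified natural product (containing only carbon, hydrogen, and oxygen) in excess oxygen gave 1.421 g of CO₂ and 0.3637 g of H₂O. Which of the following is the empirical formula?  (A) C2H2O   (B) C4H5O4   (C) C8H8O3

(B) C4H5O4

mol C = 1.421 g CO₂ ÷ 44.009 g/mol = 0.032289 mol
mol H = 2 × 0.3637 g H₂O ÷ 18.015 g/mol = 0.040377 mol
mass O = 0.9454 − (0.38782 + 0.040700) = 0.51688 g → mol O = 0.51688 ÷ 15.999 = 0.032307 mol
Divide by the smallest (0.032289 mol): C 1.000, H 1.251, O 1.001
Multiplying each by 4 gives whole numbers: C 4.00, H 5.00, O 4.00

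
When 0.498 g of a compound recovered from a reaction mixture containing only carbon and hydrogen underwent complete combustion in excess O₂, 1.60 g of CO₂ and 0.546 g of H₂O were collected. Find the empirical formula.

mol C = 1.60 g CO₂ ÷ 44.009 g/mol = 0.03636 mol
mol H = 2 × 0.546 g H₂O ÷ 18.015 g/mol = 0.06062 mol
Divide by the smallest (0.03636 mol): C 1.000, H 1.667
Multiplying each by 3 gives whole numbers: C 3.00, H 5.00

C3H5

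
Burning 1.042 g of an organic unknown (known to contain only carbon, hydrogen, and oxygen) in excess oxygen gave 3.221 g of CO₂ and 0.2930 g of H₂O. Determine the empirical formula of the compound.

C9H4O

mol C = 3.221 g CO₂ ÷ 44.009 g/mol = 0.073190 mol
mol H = 2 × 0.2930 g H₂O ÷ 18.015 g/mol = 0.032528 mol
mass O = 1.042 − (0.87908 + 0.032789) = 0.13013 g → mol O = 0.13013 ÷ 15.999 = 0.0081337 mol
Divide by the smallest (0.0081337 mol): C 8.998, H 3.999, O 1.000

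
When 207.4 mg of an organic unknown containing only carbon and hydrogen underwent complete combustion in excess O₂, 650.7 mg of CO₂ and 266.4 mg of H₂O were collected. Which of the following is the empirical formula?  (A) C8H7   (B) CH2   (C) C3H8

(B) CH2

mol C = 0.6507 g CO₂ ÷ 44.009 g/mol = 0.014786 mol
mol H = 2 × 0.2664 g H₂O ÷ 18.015 g/mol = 0.029575 mol
Divide by the smallest (0.014786 mol): C 1.000, H 2.000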